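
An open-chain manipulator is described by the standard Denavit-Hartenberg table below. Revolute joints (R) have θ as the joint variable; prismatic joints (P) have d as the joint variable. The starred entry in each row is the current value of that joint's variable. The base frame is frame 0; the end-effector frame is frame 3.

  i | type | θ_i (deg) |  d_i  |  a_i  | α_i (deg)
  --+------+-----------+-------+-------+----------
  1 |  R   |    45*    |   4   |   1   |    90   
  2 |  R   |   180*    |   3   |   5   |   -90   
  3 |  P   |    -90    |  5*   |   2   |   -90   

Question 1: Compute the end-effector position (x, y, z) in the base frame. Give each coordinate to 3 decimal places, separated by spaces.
after link 1: o_1 = (0.7071, 0.7071, 4.0000)
after link 2: o_2 = (-0.7071, -4.9497, 4.0000)
after link 3: o_3 = (0.7071, -6.3640, -1.0000)

0.707 -6.364 -1.000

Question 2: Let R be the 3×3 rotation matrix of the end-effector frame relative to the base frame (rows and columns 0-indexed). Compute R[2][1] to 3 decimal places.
1.000

End-effector y-axis (col 1 of R) = (-0.0000,0.0000,1.0000)
R[2][1] = 1.0000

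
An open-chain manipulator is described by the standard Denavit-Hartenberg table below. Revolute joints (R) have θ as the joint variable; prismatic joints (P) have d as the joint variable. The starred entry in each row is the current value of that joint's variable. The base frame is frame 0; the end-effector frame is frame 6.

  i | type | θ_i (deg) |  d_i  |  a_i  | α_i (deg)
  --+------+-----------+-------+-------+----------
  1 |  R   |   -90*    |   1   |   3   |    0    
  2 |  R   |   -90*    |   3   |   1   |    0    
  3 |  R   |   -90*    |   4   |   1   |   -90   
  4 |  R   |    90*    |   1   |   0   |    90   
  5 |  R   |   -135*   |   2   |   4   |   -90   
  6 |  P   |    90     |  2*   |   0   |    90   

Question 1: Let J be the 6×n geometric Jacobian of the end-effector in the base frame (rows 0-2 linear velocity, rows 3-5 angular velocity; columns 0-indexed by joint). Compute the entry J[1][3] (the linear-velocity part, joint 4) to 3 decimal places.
axis z_3 = (-1.0000,-0.0000,0.0000); lever o_n−o_3 = (3.2426,2.0000,1.4142)
cross product → J_v[:, 3] = (-0.0000,1.4142,-2.0000)
J_ω[:, 3] = z_3
entry J[1][3] = 1.4142

1.414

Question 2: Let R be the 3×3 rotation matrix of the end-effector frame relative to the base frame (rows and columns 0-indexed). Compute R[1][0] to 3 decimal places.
End-effector x-axis (col 0 of R) = (0.0000,-1.0000,-0.0000)
R[1][0] = -1.0000

-1.000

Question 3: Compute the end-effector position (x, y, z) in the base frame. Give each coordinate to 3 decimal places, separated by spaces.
2.243 0.000 9.414

after link 1: o_1 = (0.0000, -3.0000, 1.0000)
after link 2: o_2 = (-1.0000, -3.0000, 4.0000)
after link 3: o_3 = (-1.0000, -2.0000, 8.0000)
after link 4: o_4 = (-2.0000, -2.0000, 8.0000)
after link 5: o_5 = (0.8284, 0.0000, 10.8284)
after link 6: o_6 = (2.2426, 0.0000, 9.4142)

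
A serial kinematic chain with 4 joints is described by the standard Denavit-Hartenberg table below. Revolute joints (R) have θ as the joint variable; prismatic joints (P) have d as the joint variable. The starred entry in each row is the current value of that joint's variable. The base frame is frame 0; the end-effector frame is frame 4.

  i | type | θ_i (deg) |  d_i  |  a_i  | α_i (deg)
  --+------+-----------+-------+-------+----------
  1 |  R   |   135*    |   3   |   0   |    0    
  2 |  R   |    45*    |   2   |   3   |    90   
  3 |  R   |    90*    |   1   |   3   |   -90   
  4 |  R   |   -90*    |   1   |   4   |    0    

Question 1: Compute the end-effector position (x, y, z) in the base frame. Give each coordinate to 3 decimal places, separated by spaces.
after link 1: o_1 = (0.0000, 0.0000, 3.0000)
after link 2: o_2 = (-3.0000, 0.0000, 5.0000)
after link 3: o_3 = (-3.0000, 1.0000, 8.0000)
after link 4: o_4 = (-2.0000, 5.0000, 8.0000)

-2.000 5.000 8.000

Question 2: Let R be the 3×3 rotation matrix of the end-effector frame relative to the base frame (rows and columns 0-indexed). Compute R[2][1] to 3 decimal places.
1.000

End-effector y-axis (col 1 of R) = (-0.0000,-0.0000,1.0000)
R[2][1] = 1.0000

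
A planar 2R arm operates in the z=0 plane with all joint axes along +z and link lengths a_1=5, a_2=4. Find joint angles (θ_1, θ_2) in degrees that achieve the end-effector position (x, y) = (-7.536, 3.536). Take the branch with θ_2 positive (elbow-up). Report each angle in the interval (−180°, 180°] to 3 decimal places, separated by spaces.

135.008 44.979

cos θ_2 = (69.2946−5²−4²)/(2·5·4) = 0.7074; θ_2 = 44.9791° (elbow-up)
β = atan2(3.5360,-7.5360) = 154.8634°; ψ = atan2(2.8274,7.8295) = 19.8558°
θ_1 = β − ψ = 135.0076°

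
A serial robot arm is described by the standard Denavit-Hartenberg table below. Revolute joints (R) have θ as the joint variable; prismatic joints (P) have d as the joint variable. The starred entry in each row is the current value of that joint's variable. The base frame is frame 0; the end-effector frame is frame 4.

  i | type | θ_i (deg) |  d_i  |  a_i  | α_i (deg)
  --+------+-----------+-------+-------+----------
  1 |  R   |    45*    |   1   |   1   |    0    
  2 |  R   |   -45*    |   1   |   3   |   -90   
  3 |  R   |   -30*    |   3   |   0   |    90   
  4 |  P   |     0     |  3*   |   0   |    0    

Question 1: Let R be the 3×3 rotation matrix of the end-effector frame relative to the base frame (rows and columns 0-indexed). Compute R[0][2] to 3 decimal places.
-0.500

End-effector z-axis (col 2 of R) = (-0.5000,0.0000,0.8660)
R[0][2] = -0.5000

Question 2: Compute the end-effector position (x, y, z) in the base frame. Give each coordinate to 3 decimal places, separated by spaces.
after link 1: o_1 = (0.7071, 0.7071, 1.0000)
after link 2: o_2 = (3.7071, 0.7071, 2.0000)
after link 3: o_3 = (3.7071, 3.7071, 2.0000)
after link 4: o_4 = (2.2071, 3.7071, 4.5981)

2.207 3.707 4.598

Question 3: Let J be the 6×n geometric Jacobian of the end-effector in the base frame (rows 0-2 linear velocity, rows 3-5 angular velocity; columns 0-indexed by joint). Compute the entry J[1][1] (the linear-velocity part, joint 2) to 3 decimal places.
axis z_1 = (0.0000,0.0000,1.0000); lever o_n−o_1 = (1.5000,3.0000,3.5981)
cross product → J_v[:, 1] = (-3.0000,1.5000,0.0000)
J_ω[:, 1] = z_1
entry J[1][1] = 1.5000

1.500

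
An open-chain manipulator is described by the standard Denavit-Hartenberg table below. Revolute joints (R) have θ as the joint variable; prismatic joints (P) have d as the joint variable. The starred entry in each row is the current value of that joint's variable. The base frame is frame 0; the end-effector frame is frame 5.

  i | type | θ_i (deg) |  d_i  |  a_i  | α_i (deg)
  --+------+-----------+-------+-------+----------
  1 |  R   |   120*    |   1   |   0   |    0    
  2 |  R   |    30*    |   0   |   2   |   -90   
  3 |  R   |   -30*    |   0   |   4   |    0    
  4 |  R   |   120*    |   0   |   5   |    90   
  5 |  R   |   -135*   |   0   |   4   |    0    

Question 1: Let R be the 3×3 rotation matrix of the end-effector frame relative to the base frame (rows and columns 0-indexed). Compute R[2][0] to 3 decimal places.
0.707

End-effector x-axis (col 0 of R) = (0.3536,0.6124,0.7071)
R[2][0] = 0.7071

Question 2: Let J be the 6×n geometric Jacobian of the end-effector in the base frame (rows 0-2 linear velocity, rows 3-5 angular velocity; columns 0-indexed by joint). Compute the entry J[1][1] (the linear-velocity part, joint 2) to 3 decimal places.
axis z_1 = (0.0000,0.0000,1.0000); lever o_n−o_1 = (-3.3178,5.1815,-0.1716)
cross product → J_v[:, 1] = (-5.1815,-3.3178,0.0000)
J_ω[:, 1] = z_1
entry J[1][1] = -3.3178

-3.318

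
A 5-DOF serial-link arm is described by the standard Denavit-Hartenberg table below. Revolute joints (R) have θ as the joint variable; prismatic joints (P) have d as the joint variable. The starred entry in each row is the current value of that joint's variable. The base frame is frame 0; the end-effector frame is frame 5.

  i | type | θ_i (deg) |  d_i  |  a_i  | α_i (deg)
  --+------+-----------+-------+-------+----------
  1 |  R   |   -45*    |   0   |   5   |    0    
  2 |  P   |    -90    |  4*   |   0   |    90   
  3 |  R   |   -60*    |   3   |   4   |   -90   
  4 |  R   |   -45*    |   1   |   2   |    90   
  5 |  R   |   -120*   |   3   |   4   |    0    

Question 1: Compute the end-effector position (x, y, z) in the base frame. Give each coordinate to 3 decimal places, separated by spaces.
after link 1: o_1 = (3.5355, -3.5355, 0.0000)
after link 2: o_2 = (3.5355, -3.5355, 4.0000)
after link 3: o_3 = (-0.0000, -2.8284, 0.5359)
after link 4: o_4 = (-2.1124, -2.9408, -0.1888)
after link 5: o_5 = (0.7589, 0.9305, 1.1410)

0.759 0.931 1.141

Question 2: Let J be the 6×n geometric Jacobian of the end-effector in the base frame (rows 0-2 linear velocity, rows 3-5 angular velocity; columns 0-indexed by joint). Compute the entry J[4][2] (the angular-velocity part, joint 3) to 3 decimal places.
axis z_2 = (-0.7071,0.7071,0.0000); lever o_n−o_2 = (-2.7766,4.4661,-2.8590)
cross product → J_v[:, 2] = (-2.0216,-2.0216,-1.1946)
J_ω[:, 2] = z_2
entry J[4][2] = 0.7071

0.707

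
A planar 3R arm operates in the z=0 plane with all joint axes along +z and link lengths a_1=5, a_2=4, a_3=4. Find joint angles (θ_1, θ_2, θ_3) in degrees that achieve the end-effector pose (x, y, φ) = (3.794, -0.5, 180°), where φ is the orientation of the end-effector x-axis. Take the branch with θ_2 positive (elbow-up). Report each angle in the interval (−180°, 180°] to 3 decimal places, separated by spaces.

-30.003 60.006 149.997

wrist centre = target − a_3·(cos φ, sin φ) = (7.7940, -0.5000)
cos θ_2 = (60.9964−5²−4²)/(2·5·4) = 0.4999; θ_2 = 60.0059° (elbow-up)
β = atan2(-0.5000,7.7940) = -3.6706°; ψ = atan2(3.4643,6.9996) = 26.3320°
θ_1 = β − ψ = -30.0026°
θ_3 = φ − θ_1 − θ_2 = 149.9967° (wrapped to (-180°,180°])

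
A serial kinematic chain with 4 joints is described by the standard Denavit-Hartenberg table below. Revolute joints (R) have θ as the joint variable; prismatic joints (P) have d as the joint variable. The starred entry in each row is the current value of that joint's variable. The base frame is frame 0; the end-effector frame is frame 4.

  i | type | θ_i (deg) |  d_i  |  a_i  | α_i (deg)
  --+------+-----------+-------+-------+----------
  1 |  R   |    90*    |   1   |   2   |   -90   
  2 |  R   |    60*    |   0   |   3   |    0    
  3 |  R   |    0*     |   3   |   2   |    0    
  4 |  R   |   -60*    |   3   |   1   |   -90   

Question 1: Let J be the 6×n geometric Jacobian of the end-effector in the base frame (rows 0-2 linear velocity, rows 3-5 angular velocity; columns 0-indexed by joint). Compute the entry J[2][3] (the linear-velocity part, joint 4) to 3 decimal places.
axis z_3 = (-1.0000,0.0000,0.0000); lever o_n−o_3 = (-3.0000,1.0000,0.0000)
cross product → J_v[:, 3] = (-0.0000,-0.0000,-1.0000)
J_ω[:, 3] = z_3
entry J[2][3] = -1.0000

-1.000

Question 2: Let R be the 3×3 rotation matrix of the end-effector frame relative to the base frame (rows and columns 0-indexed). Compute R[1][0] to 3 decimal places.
1.000

End-effector x-axis (col 0 of R) = (0.0000,1.0000,0.0000)
R[1][0] = 1.0000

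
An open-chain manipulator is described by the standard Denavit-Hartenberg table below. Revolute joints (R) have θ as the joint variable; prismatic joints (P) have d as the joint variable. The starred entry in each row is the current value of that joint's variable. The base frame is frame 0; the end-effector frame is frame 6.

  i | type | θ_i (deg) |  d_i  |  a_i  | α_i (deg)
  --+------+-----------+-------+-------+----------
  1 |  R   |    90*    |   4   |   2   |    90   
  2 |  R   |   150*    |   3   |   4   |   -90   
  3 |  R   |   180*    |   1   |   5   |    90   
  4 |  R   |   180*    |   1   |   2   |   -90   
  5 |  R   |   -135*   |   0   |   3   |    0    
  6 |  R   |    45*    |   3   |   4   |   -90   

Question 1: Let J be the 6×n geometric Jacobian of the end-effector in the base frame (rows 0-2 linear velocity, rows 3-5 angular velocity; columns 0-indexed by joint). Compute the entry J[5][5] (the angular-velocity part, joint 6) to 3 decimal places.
0.866

axis z_5 = (-0.0000,0.5000,0.8660); lever o_n−o_5 = (-4.0000,1.5000,2.5981)
cross product → J_v[:, 5] = (-0.0000,-3.4641,2.0000)
J_ω[:, 5] = z_5
entry J[5][5] = 0.8660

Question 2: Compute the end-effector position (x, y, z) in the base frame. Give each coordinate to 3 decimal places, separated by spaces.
-4.121 3.971 5.171

after link 1: o_1 = (0.0000, 2.0000, 4.0000)
after link 2: o_2 = (3.0000, -1.4641, 6.0000)
after link 3: o_3 = (3.0000, 2.3660, 2.6340)
after link 4: o_4 = (2.0000, 0.6340, 3.6340)
after link 5: o_5 = (-0.1213, 2.4711, 2.5733)
after link 6: o_6 = (-4.1213, 3.9711, 5.1714)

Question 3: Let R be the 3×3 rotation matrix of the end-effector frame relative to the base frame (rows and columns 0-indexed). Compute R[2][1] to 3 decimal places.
-0.866

End-effector y-axis (col 1 of R) = (0.0000,-0.5000,-0.8660)
R[2][1] = -0.8660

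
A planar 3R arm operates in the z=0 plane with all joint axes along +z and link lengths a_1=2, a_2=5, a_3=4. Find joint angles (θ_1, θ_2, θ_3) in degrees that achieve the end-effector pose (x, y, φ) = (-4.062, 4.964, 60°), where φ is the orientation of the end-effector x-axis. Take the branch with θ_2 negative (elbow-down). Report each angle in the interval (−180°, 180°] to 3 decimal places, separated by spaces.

-149.993 -60.008 -89.999

wrist centre = target − a_3·(cos φ, sin φ) = (-6.0620, 1.4999)
cos θ_2 = (38.9975−2²−5²)/(2·2·5) = 0.4999; θ_2 = -60.0081° (elbow-down)
β = atan2(1.4999,-6.0620) = 166.1026°; ψ = atan2(-4.3305,4.4994) = -43.9041°
θ_1 = β − ψ = 210.0068°
θ_3 = φ − θ_1 − θ_2 = -89.9986° (wrapped to (-180°,180°])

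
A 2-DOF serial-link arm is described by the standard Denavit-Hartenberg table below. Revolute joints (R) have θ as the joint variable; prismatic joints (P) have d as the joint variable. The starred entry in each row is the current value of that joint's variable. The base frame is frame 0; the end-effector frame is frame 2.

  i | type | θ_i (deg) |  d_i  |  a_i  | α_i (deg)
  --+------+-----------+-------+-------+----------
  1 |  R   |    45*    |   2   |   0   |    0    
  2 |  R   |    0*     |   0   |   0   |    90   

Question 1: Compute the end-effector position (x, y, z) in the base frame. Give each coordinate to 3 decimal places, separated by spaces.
0.000 0.000 2.000

after link 1: o_1 = (0.0000, 0.0000, 2.0000)
after link 2: o_2 = (0.0000, 0.0000, 2.0000)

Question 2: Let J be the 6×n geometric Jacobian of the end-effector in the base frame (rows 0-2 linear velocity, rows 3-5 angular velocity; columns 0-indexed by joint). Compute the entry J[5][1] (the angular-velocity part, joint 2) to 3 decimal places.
axis z_1 = (0.0000,0.0000,1.0000); lever o_n−o_1 = (0.0000,0.0000,0.0000)
cross product → J_v[:, 1] = (0.0000,0.0000,0.0000)
J_ω[:, 1] = z_1
entry J[5][1] = 1.0000

1.000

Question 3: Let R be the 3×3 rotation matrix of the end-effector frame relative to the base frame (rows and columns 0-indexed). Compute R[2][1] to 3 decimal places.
End-effector y-axis (col 1 of R) = (-0.0000,0.0000,1.0000)
R[2][1] = 1.0000

1.000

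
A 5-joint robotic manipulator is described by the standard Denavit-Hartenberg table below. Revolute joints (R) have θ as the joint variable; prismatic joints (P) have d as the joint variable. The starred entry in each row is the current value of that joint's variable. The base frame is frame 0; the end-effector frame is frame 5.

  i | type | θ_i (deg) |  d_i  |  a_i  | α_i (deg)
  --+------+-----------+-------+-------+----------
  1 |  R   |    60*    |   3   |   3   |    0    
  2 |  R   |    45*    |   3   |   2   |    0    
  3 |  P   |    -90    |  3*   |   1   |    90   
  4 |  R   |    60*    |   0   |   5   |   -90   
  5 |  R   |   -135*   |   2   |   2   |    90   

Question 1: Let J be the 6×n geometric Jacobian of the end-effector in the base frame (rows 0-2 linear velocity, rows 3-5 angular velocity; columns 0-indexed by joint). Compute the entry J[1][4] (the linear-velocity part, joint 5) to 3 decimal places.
axis z_4 = (-0.8365,-0.2241,0.5000); lever o_n−o_4 = (-1.9900,-1.9973,-0.2247)
cross product → J_v[:, 4] = (1.0490,-1.1830,1.2247)
J_ω[:, 4] = z_4
entry J[1][4] = -1.1830

-1.183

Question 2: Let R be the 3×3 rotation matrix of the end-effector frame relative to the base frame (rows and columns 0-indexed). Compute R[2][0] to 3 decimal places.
-0.612

End-effector x-axis (col 0 of R) = (-0.1585,-0.7745,-0.6124)
R[2][0] = -0.6124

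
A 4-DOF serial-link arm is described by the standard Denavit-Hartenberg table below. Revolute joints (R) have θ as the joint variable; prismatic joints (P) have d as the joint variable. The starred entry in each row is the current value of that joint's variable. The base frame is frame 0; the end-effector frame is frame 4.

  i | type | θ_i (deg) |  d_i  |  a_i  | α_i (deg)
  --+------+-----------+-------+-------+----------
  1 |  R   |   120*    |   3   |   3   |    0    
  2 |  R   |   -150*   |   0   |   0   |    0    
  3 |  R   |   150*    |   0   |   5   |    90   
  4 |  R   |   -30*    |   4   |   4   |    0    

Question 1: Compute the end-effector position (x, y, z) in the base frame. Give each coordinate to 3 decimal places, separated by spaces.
after link 1: o_1 = (-1.5000, 2.5981, 3.0000)
after link 2: o_2 = (-1.5000, 2.5981, 3.0000)
after link 3: o_3 = (-4.0000, 6.9282, 3.0000)
after link 4: o_4 = (-2.2679, 11.9282, 1.0000)

-2.268 11.928 1.000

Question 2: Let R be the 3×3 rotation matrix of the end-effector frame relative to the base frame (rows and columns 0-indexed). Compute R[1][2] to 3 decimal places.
0.500

End-effector z-axis (col 2 of R) = (0.8660,0.5000,0.0000)
R[1][2] = 0.5000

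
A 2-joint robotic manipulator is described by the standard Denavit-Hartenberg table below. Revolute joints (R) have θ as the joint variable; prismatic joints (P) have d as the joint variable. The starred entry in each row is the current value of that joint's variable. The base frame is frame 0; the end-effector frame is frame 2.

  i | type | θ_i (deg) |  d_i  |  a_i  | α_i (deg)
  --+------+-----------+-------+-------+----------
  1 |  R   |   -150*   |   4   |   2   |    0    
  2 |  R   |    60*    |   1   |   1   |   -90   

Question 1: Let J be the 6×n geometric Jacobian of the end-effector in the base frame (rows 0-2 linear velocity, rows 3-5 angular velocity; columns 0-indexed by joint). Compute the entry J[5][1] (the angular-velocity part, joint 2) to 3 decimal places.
axis z_1 = (0.0000,0.0000,1.0000); lever o_n−o_1 = (-0.0000,-1.0000,1.0000)
cross product → J_v[:, 1] = (1.0000,-0.0000,0.0000)
J_ω[:, 1] = z_1
entry J[5][1] = 1.0000

1.000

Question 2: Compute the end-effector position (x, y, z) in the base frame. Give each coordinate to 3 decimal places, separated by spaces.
-1.732 -2.000 5.000

after link 1: o_1 = (-1.7321, -1.0000, 4.0000)
after link 2: o_2 = (-1.7321, -2.0000, 5.0000)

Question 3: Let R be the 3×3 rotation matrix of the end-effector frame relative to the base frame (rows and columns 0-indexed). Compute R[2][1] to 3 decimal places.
End-effector y-axis (col 1 of R) = (0.0000,-0.0000,-1.0000)
R[2][1] = -1.0000

-1.000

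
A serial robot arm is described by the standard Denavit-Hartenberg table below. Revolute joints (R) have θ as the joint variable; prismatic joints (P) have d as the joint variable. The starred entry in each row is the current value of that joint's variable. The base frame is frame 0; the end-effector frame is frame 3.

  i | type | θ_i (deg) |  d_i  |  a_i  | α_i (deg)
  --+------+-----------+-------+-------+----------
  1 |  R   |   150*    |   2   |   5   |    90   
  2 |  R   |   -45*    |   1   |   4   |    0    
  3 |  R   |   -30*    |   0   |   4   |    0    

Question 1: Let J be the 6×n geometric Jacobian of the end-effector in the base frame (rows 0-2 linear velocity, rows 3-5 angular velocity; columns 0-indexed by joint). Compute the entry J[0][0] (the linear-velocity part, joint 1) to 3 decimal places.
-5.298

axis z_0 = ẑ; lever o_n−o_0 = (-7.1762,5.2979,-4.6921)
cross product → J_v[:, 0] = (-5.2979,-7.1762,0.0000)
J_ω[:, 0] = z_0
entry J[0][0] = -5.2979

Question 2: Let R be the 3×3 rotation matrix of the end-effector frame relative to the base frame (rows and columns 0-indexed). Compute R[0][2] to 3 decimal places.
End-effector z-axis (col 2 of R) = (0.5000,0.8660,0.0000)
R[0][2] = 0.5000

0.500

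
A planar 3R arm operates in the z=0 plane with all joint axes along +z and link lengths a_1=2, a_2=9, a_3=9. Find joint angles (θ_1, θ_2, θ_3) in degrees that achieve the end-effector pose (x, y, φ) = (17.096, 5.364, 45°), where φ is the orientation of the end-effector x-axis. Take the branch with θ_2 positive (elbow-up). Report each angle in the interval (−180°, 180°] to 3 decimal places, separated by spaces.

wrist centre = target − a_3·(cos φ, sin φ) = (10.7320, -1.0000)
cos θ_2 = (116.1766−2²−9²)/(2·2·9) = 0.8660; θ_2 = 30.0011° (elbow-up)
β = atan2(-1.0000,10.7320) = -5.3232°; ψ = atan2(4.5001,9.7941) = 24.6775°
θ_1 = β − ψ = -30.0007°
θ_3 = φ − θ_1 − θ_2 = 44.9996° (wrapped to (-180°,180°])

-30.001 30.001 45.000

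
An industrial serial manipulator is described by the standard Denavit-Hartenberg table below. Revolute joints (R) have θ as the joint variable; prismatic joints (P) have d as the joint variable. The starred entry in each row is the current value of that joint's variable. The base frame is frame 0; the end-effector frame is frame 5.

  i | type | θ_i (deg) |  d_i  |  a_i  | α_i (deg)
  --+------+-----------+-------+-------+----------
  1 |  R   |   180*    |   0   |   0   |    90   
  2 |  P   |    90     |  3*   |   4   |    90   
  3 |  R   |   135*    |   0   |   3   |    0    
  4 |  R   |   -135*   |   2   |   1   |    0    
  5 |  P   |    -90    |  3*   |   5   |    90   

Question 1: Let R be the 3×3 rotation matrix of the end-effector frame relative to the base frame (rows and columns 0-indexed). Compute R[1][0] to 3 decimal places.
End-effector x-axis (col 0 of R) = (-0.0000,-1.0000,0.0000)
R[1][0] = -1.0000

-1.000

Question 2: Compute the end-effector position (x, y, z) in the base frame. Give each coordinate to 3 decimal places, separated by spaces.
-5.000 0.121 2.879

after link 1: o_1 = (0.0000, 0.0000, 0.0000)
after link 2: o_2 = (0.0000, 3.0000, 4.0000)
after link 3: o_3 = (0.0000, 5.1213, 1.8787)
after link 4: o_4 = (-2.0000, 5.1213, 2.8787)
after link 5: o_5 = (-5.0000, 0.1213, 2.8787)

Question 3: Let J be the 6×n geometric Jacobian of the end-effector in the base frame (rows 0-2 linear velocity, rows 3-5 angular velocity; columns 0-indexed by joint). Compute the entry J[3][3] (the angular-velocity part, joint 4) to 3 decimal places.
axis z_3 = (-1.0000,0.0000,-0.0000); lever o_n−o_3 = (-5.0000,-5.0000,1.0000)
cross product → J_v[:, 3] = (-0.0000,1.0000,5.0000)
J_ω[:, 3] = z_3
entry J[3][3] = -1.0000

-1.000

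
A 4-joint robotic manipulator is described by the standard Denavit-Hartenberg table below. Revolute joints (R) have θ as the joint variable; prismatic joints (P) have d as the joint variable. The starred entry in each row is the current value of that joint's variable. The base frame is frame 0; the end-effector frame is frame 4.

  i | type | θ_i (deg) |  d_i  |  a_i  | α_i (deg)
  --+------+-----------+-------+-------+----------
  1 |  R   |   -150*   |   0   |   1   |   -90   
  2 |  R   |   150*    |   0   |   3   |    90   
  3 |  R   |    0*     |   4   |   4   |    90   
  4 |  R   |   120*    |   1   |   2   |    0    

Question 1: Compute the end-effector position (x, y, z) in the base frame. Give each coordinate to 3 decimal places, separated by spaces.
0.652 1.531 -7.964

after link 1: o_1 = (-0.8660, -0.5000, 0.0000)
after link 2: o_2 = (1.3840, 0.7990, -1.5000)
after link 3: o_3 = (2.6519, 1.5311, -6.9641)
after link 4: o_4 = (0.6519, 1.5311, -7.9641)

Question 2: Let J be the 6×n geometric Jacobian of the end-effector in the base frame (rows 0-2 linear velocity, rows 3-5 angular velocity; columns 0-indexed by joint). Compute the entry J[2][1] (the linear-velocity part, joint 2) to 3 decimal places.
axis z_1 = (0.5000,-0.8660,0.0000); lever o_n−o_1 = (1.5179,2.0311,-7.9641)
cross product → J_v[:, 1] = (6.8971,3.9821,2.3301)
J_ω[:, 1] = z_1
entry J[2][1] = 2.3301

2.330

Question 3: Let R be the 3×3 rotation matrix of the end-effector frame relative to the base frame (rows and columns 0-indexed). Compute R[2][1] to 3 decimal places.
End-effector y-axis (col 1 of R) = (-0.4330,-0.2500,0.8660)
R[2][1] = 0.8660

0.866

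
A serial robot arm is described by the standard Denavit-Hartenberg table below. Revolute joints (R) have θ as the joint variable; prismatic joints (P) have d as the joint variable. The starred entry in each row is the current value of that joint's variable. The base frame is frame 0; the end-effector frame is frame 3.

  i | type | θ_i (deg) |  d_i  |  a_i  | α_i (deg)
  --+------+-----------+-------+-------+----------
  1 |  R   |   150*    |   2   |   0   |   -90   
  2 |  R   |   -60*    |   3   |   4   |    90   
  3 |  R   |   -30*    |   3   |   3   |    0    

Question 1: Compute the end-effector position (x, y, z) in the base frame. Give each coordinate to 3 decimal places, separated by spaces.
-1.357 -0.949 9.214

after link 1: o_1 = (0.0000, 0.0000, 2.0000)
after link 2: o_2 = (-3.2321, -1.5981, 5.4641)
after link 3: o_3 = (-1.3571, -0.9486, 9.2141)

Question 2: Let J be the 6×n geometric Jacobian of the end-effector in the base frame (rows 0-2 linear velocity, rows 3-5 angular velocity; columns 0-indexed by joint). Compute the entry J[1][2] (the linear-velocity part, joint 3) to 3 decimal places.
axis z_2 = (0.7500,-0.4330,0.5000); lever o_n−o_2 = (1.8750,0.6495,3.7500)
cross product → J_v[:, 2] = (-1.9486,-1.8750,1.2990)
J_ω[:, 2] = z_2
entry J[1][2] = -1.8750

-1.875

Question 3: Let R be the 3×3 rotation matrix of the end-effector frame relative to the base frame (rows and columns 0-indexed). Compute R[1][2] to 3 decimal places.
End-effector z-axis (col 2 of R) = (0.7500,-0.4330,0.5000)
R[1][2] = -0.4330

-0.433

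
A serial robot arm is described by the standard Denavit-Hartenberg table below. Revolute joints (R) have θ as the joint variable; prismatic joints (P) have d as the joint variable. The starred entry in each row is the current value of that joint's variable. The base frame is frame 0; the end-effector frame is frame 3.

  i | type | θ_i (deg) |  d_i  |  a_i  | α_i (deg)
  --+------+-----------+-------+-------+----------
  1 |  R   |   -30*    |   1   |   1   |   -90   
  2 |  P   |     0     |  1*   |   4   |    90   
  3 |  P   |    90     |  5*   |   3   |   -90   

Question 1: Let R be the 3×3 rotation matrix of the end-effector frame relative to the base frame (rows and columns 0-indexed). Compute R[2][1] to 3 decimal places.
-1.000

End-effector y-axis (col 1 of R) = (-0.0000,0.0000,-1.0000)
R[2][1] = -1.0000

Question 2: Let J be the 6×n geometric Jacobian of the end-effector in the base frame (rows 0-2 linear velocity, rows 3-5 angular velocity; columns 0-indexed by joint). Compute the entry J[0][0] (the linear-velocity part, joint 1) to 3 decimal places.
-0.964

axis z_0 = ẑ; lever o_n−o_0 = (6.3301,0.9641,6.0000)
cross product → J_v[:, 0] = (-0.9641,6.3301,0.0000)
J_ω[:, 0] = z_0
entry J[0][0] = -0.9641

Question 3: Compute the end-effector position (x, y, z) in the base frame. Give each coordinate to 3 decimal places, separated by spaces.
after link 1: o_1 = (0.8660, -0.5000, 1.0000)
after link 2: o_2 = (4.8301, -1.6340, 1.0000)
after link 3: o_3 = (6.3301, 0.9641, 6.0000)

6.330 0.964 6.000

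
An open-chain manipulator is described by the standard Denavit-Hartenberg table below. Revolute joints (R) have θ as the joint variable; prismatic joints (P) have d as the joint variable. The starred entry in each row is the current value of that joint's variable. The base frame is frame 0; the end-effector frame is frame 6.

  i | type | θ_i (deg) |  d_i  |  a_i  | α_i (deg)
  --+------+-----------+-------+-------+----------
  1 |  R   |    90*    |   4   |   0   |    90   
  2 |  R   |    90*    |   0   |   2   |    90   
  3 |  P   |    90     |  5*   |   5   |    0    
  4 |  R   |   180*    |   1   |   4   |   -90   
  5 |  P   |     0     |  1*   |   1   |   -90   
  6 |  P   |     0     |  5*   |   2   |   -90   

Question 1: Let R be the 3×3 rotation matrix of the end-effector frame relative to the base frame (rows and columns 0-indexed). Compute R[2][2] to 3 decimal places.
-1.000

End-effector z-axis (col 2 of R) = (0.0000,-0.0000,-1.0000)
R[2][2] = -1.0000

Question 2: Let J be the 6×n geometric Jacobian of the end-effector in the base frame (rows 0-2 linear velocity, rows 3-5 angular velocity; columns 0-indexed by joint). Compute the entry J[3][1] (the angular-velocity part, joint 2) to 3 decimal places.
axis z_1 = (1.0000,-0.0000,0.0000); lever o_n−o_1 = (-2.0000,1.0000,3.0000)
cross product → J_v[:, 1] = (-0.0000,-3.0000,1.0000)
J_ω[:, 1] = z_1
entry J[3][1] = 1.0000

1.000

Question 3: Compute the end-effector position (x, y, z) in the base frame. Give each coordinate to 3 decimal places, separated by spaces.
after link 1: o_1 = (0.0000, 0.0000, 4.0000)
after link 2: o_2 = (-0.0000, 0.0000, 6.0000)
after link 3: o_3 = (5.0000, 5.0000, 6.0000)
after link 4: o_4 = (1.0000, 6.0000, 6.0000)
after link 5: o_5 = (0.0000, 6.0000, 7.0000)
after link 6: o_6 = (-2.0000, 1.0000, 7.0000)

-2.000 1.000 7.000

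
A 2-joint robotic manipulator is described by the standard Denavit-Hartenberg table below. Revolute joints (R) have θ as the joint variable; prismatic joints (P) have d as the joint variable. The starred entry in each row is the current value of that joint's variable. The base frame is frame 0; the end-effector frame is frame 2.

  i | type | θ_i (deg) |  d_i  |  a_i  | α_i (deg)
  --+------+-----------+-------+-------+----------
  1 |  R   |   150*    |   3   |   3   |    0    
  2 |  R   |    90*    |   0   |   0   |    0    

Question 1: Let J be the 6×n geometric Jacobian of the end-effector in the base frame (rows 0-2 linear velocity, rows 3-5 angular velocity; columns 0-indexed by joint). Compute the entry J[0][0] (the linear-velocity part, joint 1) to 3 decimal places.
axis z_0 = ẑ; lever o_n−o_0 = (-2.5981,1.5000,3.0000)
cross product → J_v[:, 0] = (-1.5000,-2.5981,0.0000)
J_ω[:, 0] = z_0
entry J[0][0] = -1.5000

-1.500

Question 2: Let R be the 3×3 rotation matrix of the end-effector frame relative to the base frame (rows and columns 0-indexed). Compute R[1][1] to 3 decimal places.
End-effector y-axis (col 1 of R) = (0.8660,-0.5000,0.0000)
R[1][1] = -0.5000

-0.500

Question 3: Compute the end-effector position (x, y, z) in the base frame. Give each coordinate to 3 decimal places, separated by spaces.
-2.598 1.500 3.000

after link 1: o_1 = (-2.5981, 1.5000, 3.0000)
after link 2: o_2 = (-2.5981, 1.5000, 3.0000)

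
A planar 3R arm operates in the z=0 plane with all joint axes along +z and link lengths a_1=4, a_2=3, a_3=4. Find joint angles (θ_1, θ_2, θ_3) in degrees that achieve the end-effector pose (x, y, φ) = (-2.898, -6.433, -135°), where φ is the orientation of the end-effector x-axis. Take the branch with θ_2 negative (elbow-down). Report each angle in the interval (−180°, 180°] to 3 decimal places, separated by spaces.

wrist centre = target − a_3·(cos φ, sin φ) = (-0.0696, -3.6046)
cos θ_2 = (12.9978−4²−3²)/(2·4·3) = -0.5001; θ_2 = -120.0061° (elbow-down)
β = atan2(-3.6046,-0.0696) = -91.1057°; ψ = atan2(-2.5979,2.4997) = -46.1035°
θ_1 = β − ψ = -45.0022°
θ_3 = φ − θ_1 − θ_2 = 30.0083° (wrapped to (-180°,180°])

-45.002 -120.006 30.008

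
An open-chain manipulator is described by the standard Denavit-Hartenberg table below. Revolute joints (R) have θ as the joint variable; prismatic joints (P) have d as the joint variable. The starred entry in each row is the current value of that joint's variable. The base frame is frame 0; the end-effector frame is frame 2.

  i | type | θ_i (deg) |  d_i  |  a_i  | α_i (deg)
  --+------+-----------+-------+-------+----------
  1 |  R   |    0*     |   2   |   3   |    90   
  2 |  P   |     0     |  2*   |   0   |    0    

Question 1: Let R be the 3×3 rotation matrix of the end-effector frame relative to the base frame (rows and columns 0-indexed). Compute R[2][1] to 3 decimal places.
End-effector y-axis (col 1 of R) = (0.0000,0.0000,1.0000)
R[2][1] = 1.0000

1.000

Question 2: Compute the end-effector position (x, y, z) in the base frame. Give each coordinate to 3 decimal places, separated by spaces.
after link 1: o_1 = (3.0000, 0.0000, 2.0000)
after link 2: o_2 = (3.0000, -2.0000, 2.0000)

3.000 -2.000 2.000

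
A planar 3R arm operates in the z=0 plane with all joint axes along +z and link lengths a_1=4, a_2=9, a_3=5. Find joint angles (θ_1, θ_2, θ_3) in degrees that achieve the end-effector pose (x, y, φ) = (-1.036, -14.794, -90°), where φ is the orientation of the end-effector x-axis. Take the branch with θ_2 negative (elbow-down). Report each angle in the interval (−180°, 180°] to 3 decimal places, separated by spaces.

-29.998 -90.003 30.001

wrist centre = target − a_3·(cos φ, sin φ) = (-1.0360, -9.7940)
cos θ_2 = (96.9957−4²−9²)/(2·4·9) = -0.0001; θ_2 = -90.0034° (elbow-down)
β = atan2(-9.7940,-1.0360) = -96.0382°; ψ = atan2(-9.0000,3.9995) = -66.0403°
θ_1 = β − ψ = -29.9979°
θ_3 = φ − θ_1 − θ_2 = 30.0013° (wrapped to (-180°,180°])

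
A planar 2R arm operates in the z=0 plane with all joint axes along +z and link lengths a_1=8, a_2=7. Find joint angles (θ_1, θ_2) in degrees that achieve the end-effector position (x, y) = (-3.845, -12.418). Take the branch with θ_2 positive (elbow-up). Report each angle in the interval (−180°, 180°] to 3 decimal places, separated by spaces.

-135.002 60.005

cos θ_2 = (168.9907−8²−7²)/(2·8·7) = 0.4999; θ_2 = 60.0055° (elbow-up)
β = atan2(-12.4180,-3.8450) = -107.2042°; ψ = atan2(6.0625,11.4994) = 27.7983°
θ_1 = β − ψ = -135.0024°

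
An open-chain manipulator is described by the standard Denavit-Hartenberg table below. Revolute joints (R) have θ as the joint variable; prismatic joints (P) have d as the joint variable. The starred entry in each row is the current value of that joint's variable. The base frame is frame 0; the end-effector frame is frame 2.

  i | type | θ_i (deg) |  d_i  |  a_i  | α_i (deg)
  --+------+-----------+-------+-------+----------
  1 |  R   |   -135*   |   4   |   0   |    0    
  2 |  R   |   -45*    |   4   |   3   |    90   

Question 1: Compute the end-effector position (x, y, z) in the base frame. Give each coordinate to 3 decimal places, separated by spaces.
after link 1: o_1 = (0.0000, 0.0000, 4.0000)
after link 2: o_2 = (-3.0000, -0.0000, 8.0000)

-3.000 -0.000 8.000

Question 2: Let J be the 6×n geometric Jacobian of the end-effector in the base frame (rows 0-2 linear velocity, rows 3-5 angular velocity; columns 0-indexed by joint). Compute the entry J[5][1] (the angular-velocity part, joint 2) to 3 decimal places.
1.000

axis z_1 = (0.0000,0.0000,1.0000); lever o_n−o_1 = (-3.0000,-0.0000,4.0000)
cross product → J_v[:, 1] = (0.0000,-3.0000,0.0000)
J_ω[:, 1] = z_1
entry J[5][1] = 1.0000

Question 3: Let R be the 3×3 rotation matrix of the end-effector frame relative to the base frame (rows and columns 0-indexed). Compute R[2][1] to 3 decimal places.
End-effector y-axis (col 1 of R) = (0.0000,-0.0000,1.0000)
R[2][1] = 1.0000

1.000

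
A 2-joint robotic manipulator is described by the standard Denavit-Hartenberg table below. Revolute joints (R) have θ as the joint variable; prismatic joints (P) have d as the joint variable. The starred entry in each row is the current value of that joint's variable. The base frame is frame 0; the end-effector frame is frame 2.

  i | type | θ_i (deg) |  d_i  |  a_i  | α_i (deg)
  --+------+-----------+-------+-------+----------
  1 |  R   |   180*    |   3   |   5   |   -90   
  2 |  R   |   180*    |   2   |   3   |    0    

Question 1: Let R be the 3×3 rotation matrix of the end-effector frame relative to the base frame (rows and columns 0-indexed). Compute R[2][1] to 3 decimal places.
1.000

End-effector y-axis (col 1 of R) = (0.0000,0.0000,1.0000)
R[2][1] = 1.0000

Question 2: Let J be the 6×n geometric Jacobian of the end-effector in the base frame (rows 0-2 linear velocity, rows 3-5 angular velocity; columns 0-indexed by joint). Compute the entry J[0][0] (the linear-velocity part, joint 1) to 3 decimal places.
axis z_0 = ẑ; lever o_n−o_0 = (-2.0000,-2.0000,3.0000)
cross product → J_v[:, 0] = (2.0000,-2.0000,0.0000)
J_ω[:, 0] = z_0
entry J[0][0] = 2.0000

2.000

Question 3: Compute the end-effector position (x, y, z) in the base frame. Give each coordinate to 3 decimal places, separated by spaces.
after link 1: o_1 = (-5.0000, 0.0000, 3.0000)
after link 2: o_2 = (-2.0000, -2.0000, 3.0000)

-2.000 -2.000 3.000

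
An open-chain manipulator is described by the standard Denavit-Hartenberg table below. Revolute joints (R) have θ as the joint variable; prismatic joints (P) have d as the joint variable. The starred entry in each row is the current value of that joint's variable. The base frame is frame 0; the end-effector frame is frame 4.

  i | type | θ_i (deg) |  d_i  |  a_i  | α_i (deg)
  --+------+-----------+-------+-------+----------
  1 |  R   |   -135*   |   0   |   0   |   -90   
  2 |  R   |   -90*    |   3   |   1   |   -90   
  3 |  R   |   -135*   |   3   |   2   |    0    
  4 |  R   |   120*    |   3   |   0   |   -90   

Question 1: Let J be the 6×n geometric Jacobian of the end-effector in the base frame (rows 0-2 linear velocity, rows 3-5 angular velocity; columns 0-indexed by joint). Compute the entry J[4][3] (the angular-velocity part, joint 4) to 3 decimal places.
-0.707

axis z_3 = (-0.7071,-0.7071,-0.0000); lever o_n−o_3 = (-2.1213,-2.1213,-0.0000)
cross product → J_v[:, 3] = (-0.0000,0.0000,0.0000)
J_ω[:, 3] = z_3
entry J[4][3] = -0.7071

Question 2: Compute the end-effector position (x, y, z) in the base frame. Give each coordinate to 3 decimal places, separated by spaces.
-1.121 -7.364 -0.414

after link 1: o_1 = (0.0000, 0.0000, 0.0000)
after link 2: o_2 = (2.1213, -2.1213, 1.0000)
after link 3: o_3 = (1.0000, -5.2426, -0.4142)
after link 4: o_4 = (-1.1213, -7.3640, -0.4142)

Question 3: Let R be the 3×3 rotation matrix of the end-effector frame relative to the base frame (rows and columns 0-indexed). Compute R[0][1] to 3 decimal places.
End-effector y-axis (col 1 of R) = (0.7071,0.7071,0.0000)
R[0][1] = 0.7071

0.707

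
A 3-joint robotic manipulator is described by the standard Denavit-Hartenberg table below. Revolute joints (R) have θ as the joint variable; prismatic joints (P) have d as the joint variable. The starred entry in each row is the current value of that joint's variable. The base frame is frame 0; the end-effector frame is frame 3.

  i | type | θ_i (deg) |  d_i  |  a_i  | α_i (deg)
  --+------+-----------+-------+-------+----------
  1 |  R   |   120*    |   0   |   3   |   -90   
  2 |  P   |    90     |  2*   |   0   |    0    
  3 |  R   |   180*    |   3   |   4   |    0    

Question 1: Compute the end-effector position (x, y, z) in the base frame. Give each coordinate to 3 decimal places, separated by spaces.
after link 1: o_1 = (-1.5000, 2.5981, 0.0000)
after link 2: o_2 = (-3.2321, 1.5981, 0.0000)
after link 3: o_3 = (-5.8301, 0.0981, 4.0000)

-5.830 0.098 4.000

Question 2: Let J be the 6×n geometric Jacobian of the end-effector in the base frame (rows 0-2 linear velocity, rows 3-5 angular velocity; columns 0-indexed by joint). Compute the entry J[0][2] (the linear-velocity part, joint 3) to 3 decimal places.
-2.000

axis z_2 = (-0.8660,-0.5000,0.0000); lever o_n−o_2 = (-2.5981,-1.5000,4.0000)
cross product → J_v[:, 2] = (-2.0000,3.4641,0.0000)
J_ω[:, 2] = z_2
entry J[0][2] = -2.0000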